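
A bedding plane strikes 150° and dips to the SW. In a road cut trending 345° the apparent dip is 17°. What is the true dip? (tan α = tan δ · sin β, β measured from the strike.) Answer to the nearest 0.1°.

The section is 15° from the strike.
tan(true dip) = tan 17° / sin 15° = 1.1813
δ = arctan(1.1813) = 49.75°

49.8°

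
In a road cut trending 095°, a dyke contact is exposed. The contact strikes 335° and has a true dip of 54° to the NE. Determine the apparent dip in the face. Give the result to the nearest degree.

50°

Angle between strike (335°) and section (095°): β = 60°.
tan(apparent dip) = tan 54° · sin 60° = 1.1920
α = arctan(1.1920) = 50.01°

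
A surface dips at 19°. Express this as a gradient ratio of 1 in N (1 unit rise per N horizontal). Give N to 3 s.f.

1 in 2.90

1 : N means tan θ = 1/N, so N = 1/tan 19° = 1/0.3443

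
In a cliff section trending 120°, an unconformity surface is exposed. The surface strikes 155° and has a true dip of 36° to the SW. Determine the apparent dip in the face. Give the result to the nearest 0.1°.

22.6°

The strike is 155° and the section trends 120°; the acute angle between them is β = 35°.
tan(apparent dip) = tan 36° · sin 35° = 0.4167
apparent dip = arctan 0.4167 = 22.62°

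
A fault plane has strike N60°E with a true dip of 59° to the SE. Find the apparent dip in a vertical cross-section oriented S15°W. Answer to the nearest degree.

The section lies 45° from the strike.
tan α = tan 59° × sin 45° = 1.6643 × 0.7071 = 1.1768
apparent dip = arctan 1.1768 = 49.64°

50°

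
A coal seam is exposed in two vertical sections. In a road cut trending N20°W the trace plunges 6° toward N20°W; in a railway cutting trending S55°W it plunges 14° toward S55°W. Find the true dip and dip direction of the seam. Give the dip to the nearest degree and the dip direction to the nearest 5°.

true dip 17°, dip direction 270°

Each apparent-dip line lies in the plane. As unit vectors (x east, y north, z up), v₁ plunges 6°→N20°W and v₂ plunges 14°→S55°W.
n = v₁ × v₂ = (-0.284, 0.001, 0.932) (taken with n_z > 0).
tan δ = √(n_x²+n_y²)/n_z = 0.284/0.932, so δ = 17.0°.
Dip direction = atan2(-0.284, 0.001) = 270° (azimuth of n's horizontal projection).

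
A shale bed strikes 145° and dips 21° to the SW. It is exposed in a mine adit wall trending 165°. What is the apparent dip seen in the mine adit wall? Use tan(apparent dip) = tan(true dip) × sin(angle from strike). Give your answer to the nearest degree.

7°

The strike is 145° and the section trends 165°; the acute angle between them is β = 20°.
tan(apparent dip) = tan 21° · sin 20° = 0.1313
apparent dip = arctan 0.1313 = 7.48°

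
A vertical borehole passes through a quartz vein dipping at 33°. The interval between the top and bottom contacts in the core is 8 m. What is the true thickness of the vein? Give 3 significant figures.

6.71 m

True thickness t = h · cos(dip) = 8 × cos 33°
t = 8 × 0.8387 = 6.709 m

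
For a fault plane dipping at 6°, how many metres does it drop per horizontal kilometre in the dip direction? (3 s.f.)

drop per km = 1000 × tan 6° = 1000 × 0.1051

105 m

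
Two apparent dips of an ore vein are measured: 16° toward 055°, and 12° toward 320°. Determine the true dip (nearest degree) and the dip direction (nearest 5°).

true dip 20°, dip direction 015°

Represent each trace as a vector plunging at its apparent dip toward its trend (east-north-up frame): v₁ = (0.787, 0.551, -0.276), v₂ = (-0.629, 0.749, -0.208).
The plane normal is n = v₁ × v₂ ∝ (0.092, 0.337, 0.937).
tan δ = √(n_x²+n_y²)/n_z = 0.349/0.937, so δ = 20.5°.
Dip direction = atan2(0.092, 0.337) = 15° (azimuth of n's horizontal projection).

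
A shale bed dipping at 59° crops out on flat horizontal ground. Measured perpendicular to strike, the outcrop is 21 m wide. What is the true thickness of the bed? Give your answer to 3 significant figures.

True thickness t = w · sin(dip) = 21 × sin 59°
t = 21 × 0.8572 = 18.001 m

18.0 m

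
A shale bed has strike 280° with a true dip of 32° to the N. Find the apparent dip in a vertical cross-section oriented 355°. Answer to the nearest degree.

31°

The section lies 75° from the strike.
tan α = tan 32° × sin 75° = 0.6249 × 0.9659 = 0.6036
apparent dip = arctan 0.6036 = 31.11°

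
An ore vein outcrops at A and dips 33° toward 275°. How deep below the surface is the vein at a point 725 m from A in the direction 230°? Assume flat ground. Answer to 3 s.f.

333 m

The hole lies 45° from the dip direction, so the down-dip offset is 725 × cos 45° = 512.65 m.
Depth = down-dip offset × tan(dip) = 512.65 × tan 33° = 512.65 × 0.6494
Depth = 332.92 m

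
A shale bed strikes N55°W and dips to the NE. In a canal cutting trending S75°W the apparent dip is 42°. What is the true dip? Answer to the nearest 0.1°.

β = acute angle between strike N55°W and section S75°W = 50°.
tan δ = tan α / sin β = tan 42° / sin 50° = 0.9004 / 0.7660 = 1.1754
δ = arctan(1.1754) = 49.61°

49.6°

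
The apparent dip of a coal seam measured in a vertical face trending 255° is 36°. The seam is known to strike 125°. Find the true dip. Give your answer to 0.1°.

43.5°

The section is 50° from the strike.
tan δ = tan α / sin β = tan 36° / sin 50° = 0.7265 / 0.7660 = 0.9484
δ = arctan(0.9484) = 43.48°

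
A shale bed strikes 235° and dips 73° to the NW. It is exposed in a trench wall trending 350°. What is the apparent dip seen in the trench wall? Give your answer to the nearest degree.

71°

Angle between strike (235°) and section (350°): β = 65°.
tan(apparent dip) = tan 73° · sin 65° = 2.9644
apparent dip = arctan 2.9644 = 71.36°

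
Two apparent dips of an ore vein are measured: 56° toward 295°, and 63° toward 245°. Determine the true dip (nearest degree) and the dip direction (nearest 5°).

The two traces are lines in the plane: v₁ = (sin 295°·cos 56°, cos 295°·cos 56°, −sin 56°), v₂ = (sin 245°·cos 63°, cos 245°·cos 63°, −sin 63°).
Cross product v₁ × v₂ gives the pole to the plane: n ∝ (-0.370, -0.110, 0.194).
tan δ = √(n_x²+n_y²)/n_z = 0.386/0.194, so δ = 63.2°.
Dip direction = azimuth of (n_x, n_y) = atan2(-0.370, -0.110) = 253°.

true dip 63°, dip direction 255°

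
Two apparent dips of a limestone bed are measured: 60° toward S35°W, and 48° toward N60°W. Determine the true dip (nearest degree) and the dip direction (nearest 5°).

The two traces are lines in the plane: v₁ = (sin 215°·cos 60°, cos 215°·cos 60°, −sin 60°), v₂ = (sin 300°·cos 48°, cos 300°·cos 48°, −sin 48°).
The plane normal is n = v₁ × v₂ ∝ (-0.594, -0.289, 0.333).
True dip = arccos(n_z / |n|) = arccos(0.4505) = 63.2°.
Dip direction = atan2(-0.594, -0.289) = 244° (azimuth of n's horizontal projection).

true dip 63°, dip direction 245°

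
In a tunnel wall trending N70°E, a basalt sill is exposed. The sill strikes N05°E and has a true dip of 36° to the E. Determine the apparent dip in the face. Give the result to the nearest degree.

The strike is N05°E and the section trends N70°E; the acute angle between them is β = 65°.
tan α = tan 36° × sin 65° = 0.7265 × 0.9063 = 0.6585
apparent dip = arctan 0.6585 = 33.36°

33°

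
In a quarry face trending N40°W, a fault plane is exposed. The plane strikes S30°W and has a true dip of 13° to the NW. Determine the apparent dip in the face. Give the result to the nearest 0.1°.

The strike is S30°W and the section trends N40°W; the acute angle between them is β = 70°.
tan α = tan 13° × sin 70° = 0.2309 × 0.9397 = 0.2169
apparent dip = arctan 0.2169 = 12.24°

12.2°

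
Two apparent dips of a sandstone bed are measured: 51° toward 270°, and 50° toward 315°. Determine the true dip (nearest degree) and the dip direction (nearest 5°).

true dip 53°, dip direction 290°

The two traces are lines in the plane: v₁ = (sin 270°·cos 51°, cos 270°·cos 51°, −sin 51°), v₂ = (sin 315°·cos 50°, cos 315°·cos 50°, −sin 50°).
Cross product v₁ × v₂ gives the pole to the plane: n ∝ (-0.353, 0.129, 0.286).
Dip δ = arctan(|n_h|/n_z) = arctan(0.376/0.286) = 52.7°.
Dip direction = azimuth of (n_x, n_y) = atan2(-0.353, 0.129) = 290°.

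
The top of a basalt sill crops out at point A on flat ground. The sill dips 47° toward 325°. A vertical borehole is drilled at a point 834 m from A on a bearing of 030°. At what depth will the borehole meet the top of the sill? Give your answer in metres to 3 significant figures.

378 m

The hole lies 65° from the dip direction, so the down-dip offset is 834 × cos 65° = 352.46 m.
Depth = down-dip offset × tan(dip) = 352.46 × tan 47° = 352.46 × 1.0724
Depth = 377.97 m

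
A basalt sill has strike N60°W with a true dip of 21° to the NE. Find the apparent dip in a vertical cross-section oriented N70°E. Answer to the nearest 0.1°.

The section lies 50° from the strike.
tan α = tan 21° × sin 50° = 0.3839 × 0.7660 = 0.2941
α = arctan(0.2941) = 16.39°

16.4°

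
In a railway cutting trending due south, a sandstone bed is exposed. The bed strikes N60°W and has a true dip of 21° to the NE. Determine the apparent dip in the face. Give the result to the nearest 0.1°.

18.4°

Angle between strike (N60°W) and section (due south): β = 60°.
tan(apparent dip) = tan 21° · sin 60° = 0.3324
apparent dip = arctan 0.3324 = 18.39°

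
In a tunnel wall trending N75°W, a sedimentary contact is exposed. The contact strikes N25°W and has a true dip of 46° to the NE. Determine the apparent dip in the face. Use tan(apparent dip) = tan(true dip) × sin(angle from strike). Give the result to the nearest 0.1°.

38.4°

Angle between strike (N25°W) and section (N75°W): β = 50°.
tan(apparent dip) = tan 46° · sin 50° = 0.7933
α = arctan(0.7933) = 38.42°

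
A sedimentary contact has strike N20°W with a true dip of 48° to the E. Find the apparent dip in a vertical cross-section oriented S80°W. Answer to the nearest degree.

The section lies 80° from the strike.
tan α = tan 48° × sin 80° = 1.1106 × 0.9848 = 1.0937
α = arctan(1.0937) = 47.56°

48°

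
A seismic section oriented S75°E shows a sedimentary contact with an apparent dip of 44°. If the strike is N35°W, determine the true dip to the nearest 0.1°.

56.4°

The section is 40° from the strike.
tan δ = tan α / sin β = tan 44° / sin 40° = 0.9657 / 0.6428 = 1.5023
δ = arctan(1.5023) = 56.35°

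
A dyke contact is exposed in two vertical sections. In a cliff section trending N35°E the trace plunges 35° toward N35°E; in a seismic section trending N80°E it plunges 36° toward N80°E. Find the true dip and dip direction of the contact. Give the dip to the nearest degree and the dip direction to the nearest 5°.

true dip 38°, dip direction 060°

Each apparent-dip line lies in the plane. As unit vectors (x east, y north, z up), v₁ plunges 35°→N35°E and v₂ plunges 36°→N80°E.
Cross product v₁ × v₂ gives the pole to the plane: n ∝ (0.314, 0.181, 0.469).
Dip δ = arctan(|n_h|/n_z) = arctan(0.362/0.469) = 37.7°.
Dip direction = azimuth of (n_x, n_y) = atan2(0.314, 0.181) = 60°.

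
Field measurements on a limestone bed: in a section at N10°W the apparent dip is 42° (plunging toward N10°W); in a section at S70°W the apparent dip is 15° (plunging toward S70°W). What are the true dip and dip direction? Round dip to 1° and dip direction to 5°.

Represent each trace as a vector plunging at its apparent dip toward its trend (east-north-up frame): v₁ = (-0.129, 0.732, -0.669), v₂ = (-0.908, -0.330, -0.259).
n = v₁ × v₂ = (-0.410, 0.574, 0.707) (taken with n_z > 0).
True dip = arccos(n_z / |n|) = arccos(0.7078) = 44.9°.
The horizontal component of n points toward azimuth atan2(n_x, n_y) = 324°, the dip direction.

true dip 45°, dip direction 325°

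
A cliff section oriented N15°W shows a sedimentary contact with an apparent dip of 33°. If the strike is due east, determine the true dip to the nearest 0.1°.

33.9°

β = acute angle between strike due east and section N15°W = 75°.
tan(true dip) = tan 33° / sin 75° = 0.6723
true dip = arctan 0.6723 = 33.91°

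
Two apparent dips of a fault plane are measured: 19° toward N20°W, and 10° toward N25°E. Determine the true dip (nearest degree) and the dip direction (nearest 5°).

true dip 20°, dip direction 325°

The two traces are lines in the plane: v₁ = (sin 340°·cos 19°, cos 340°·cos 19°, −sin 19°), v₂ = (sin 25°·cos 10°, cos 25°·cos 10°, −sin 10°).
Cross product v₁ × v₂ gives the pole to the plane: n ∝ (-0.136, 0.192, 0.658).
Dip δ = arctan(|n_h|/n_z) = arctan(0.235/0.658) = 19.7°.
Dip direction = azimuth of (n_x, n_y) = atan2(-0.136, 0.192) = 325°.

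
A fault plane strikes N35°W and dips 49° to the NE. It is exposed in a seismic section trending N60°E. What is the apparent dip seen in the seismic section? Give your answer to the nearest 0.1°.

48.9°

Angle between strike (N35°W) and section (N60°E): β = 85°.
tan α = tan 49° × sin 85° = 1.1504 × 0.9962 = 1.1460
α = arctan(1.1460) = 48.89°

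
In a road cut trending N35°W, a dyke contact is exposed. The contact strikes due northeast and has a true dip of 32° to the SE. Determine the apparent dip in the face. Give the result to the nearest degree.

32°

The section lies 80° from the strike.
tan α = tan 32° × sin 80° = 0.6249 × 0.9848 = 0.6154
apparent dip = arctan 0.6154 = 31.61°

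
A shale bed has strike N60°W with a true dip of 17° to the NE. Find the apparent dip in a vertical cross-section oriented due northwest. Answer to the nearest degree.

Angle between strike (N60°W) and section (due northwest): β = 15°.
tan α = tan 17° × sin 15° = 0.3057 × 0.2588 = 0.0791
apparent dip = arctan 0.0791 = 4.52°

5°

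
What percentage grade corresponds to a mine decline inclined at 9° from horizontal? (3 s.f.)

15.8%

grade % = 100 × tan 9° = 100 × 0.1584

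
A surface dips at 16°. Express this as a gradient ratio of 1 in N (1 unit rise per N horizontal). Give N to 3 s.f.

1 in 3.49

1 : N means tan θ = 1/N, so N = 1/tan 16° = 1/0.2867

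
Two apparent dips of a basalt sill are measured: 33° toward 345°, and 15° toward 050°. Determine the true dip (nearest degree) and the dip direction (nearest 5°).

The two traces are lines in the plane: v₁ = (sin 345°·cos 33°, cos 345°·cos 33°, −sin 33°), v₂ = (sin 50°·cos 15°, cos 50°·cos 15°, −sin 15°).
Cross product v₁ × v₂ gives the pole to the plane: n ∝ (-0.128, 0.459, 0.734).
Dip δ = arctan(|n_h|/n_z) = arctan(0.477/0.734) = 33.0°.
The horizontal component of n points toward azimuth atan2(n_x, n_y) = 344°, the dip direction.

true dip 33°, dip direction 345°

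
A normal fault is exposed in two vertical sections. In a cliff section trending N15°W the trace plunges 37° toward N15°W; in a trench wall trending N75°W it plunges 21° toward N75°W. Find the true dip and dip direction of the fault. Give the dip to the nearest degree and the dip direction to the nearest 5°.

true dip 37°, dip direction 345°

Each apparent-dip line lies in the plane. As unit vectors (x east, y north, z up), v₁ plunges 37°→N15°W and v₂ plunges 21°→N75°W.
The plane normal is n = v₁ × v₂ ∝ (-0.131, 0.469, 0.646).
True dip = arccos(n_z / |n|) = arccos(0.7986) = 37.0°.
The horizontal component of n points toward azimuth atan2(n_x, n_y) = 344°, the dip direction.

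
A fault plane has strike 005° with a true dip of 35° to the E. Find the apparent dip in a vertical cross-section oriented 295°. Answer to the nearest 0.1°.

33.3°

The strike is 005° and the section trends 295°; the acute angle between them is β = 70°.
tan(apparent dip) = tan 35° · sin 70° = 0.6580
α = arctan(0.6580) = 33.34°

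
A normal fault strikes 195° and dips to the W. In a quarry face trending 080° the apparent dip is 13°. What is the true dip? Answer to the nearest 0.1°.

14.3°

β = acute angle between strike 195° and section 080° = 65°.
tan δ = tan α / sin β = tan 13° / sin 65° = 0.2309 / 0.9063 = 0.2547
true dip = arctan 0.2547 = 14.29°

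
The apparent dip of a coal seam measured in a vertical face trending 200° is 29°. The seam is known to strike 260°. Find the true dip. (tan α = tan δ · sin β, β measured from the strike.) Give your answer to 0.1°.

The section is 60° from the strike.
tan δ = tan α / sin β = tan 29° / sin 60° = 0.5543 / 0.8660 = 0.6401
true dip = arctan 0.6401 = 32.62°

32.6°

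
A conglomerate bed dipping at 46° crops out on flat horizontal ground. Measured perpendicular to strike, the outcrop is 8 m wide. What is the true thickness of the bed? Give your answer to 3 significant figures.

True thickness t = w · sin(dip) = 8 × sin 46°
t = 8 × 0.7193 = 5.755 m

5.75 m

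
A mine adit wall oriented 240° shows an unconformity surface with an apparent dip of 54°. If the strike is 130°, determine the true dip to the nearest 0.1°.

55.7°

The section is 70° from the strike.
tan(true dip) = tan 54° / sin 70° = 1.4647
true dip = arctan 1.4647 = 55.68°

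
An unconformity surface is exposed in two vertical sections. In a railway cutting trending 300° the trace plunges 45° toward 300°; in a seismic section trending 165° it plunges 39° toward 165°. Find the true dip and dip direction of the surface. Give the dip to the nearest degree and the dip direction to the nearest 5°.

Each apparent-dip line lies in the plane. As unit vectors (x east, y north, z up), v₁ plunges 45°→300° and v₂ plunges 39°→165°.
The plane normal is n = v₁ × v₂ ∝ (-0.753, -0.528, 0.389).
tan δ = √(n_x²+n_y²)/n_z = 0.920/0.389, so δ = 67.1°.
Dip direction = atan2(-0.753, -0.528) = 235° (azimuth of n's horizontal projection).

true dip 67°, dip direction 235°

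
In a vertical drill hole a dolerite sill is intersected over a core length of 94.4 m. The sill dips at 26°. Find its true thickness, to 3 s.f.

True thickness t = h · cos(dip) = 94.4 × cos 26°
t = 94.4 × 0.8988 = 84.846 m

84.8 m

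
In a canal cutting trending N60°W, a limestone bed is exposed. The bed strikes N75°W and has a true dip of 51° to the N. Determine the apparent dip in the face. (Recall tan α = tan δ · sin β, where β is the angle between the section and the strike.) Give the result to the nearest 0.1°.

The section lies 15° from the strike.
tan(apparent dip) = tan 51° · sin 15° = 0.3196
α = arctan(0.3196) = 17.72°

17.7°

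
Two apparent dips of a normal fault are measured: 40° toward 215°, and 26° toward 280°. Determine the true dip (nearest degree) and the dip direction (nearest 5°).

true dip 40°, dip direction 225°

The two traces are lines in the plane: v₁ = (sin 215°·cos 40°, cos 215°·cos 40°, −sin 40°), v₂ = (sin 280°·cos 26°, cos 280°·cos 26°, −sin 26°).
Cross product v₁ × v₂ gives the pole to the plane: n ∝ (-0.375, -0.376, 0.624).
True dip = arccos(n_z / |n|) = arccos(0.7612) = 40.4°.
Dip direction = atan2(-0.375, -0.376) = 225° (azimuth of n's horizontal projection).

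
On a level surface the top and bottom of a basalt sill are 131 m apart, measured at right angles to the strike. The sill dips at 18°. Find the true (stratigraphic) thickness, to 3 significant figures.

True thickness t = w · sin(dip) = 131 × sin 18°
t = 131 × 0.3090 = 40.481 m

40.5 m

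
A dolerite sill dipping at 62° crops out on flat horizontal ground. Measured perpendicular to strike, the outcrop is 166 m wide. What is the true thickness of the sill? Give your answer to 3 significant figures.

True thickness t = w · sin(dip) = 166 × sin 62°
t = 166 × 0.8829 = 146.569 m

147 m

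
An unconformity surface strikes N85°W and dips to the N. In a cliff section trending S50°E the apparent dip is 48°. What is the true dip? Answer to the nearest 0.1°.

62.7°

The section is 35° from the strike.
tan δ = tan α / sin β = tan 48° / sin 35° = 1.1106 / 0.5736 = 1.9363
δ = arctan(1.9363) = 62.69°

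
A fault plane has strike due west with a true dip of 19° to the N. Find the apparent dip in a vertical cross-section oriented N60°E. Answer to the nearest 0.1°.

9.8°

The strike is due west and the section trends N60°E; the acute angle between them is β = 30°.
tan(apparent dip) = tan 19° · sin 30° = 0.1722
α = arctan(0.1722) = 9.77°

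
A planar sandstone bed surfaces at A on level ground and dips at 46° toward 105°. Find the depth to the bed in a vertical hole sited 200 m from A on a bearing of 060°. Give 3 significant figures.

146 m

The hole lies 45° from the dip direction, so the down-dip offset is 200 × cos 45° = 141.42 m.
Depth = down-dip offset × tan(dip) = 141.42 × tan 46° = 141.42 × 1.0355
Depth = 146.45 m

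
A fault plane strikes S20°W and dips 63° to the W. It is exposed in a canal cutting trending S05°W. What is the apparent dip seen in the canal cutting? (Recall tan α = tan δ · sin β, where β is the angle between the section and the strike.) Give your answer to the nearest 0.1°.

The strike is S20°W and the section trends S05°W; the acute angle between them is β = 15°.
tan(apparent dip) = tan 63° · sin 15° = 0.5080
α = arctan(0.5080) = 26.93°

26.9°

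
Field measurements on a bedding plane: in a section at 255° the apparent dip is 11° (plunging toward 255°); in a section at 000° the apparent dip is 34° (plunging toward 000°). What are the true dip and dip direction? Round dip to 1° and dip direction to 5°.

The two traces are lines in the plane: v₁ = (sin 255°·cos 11°, cos 255°·cos 11°, −sin 11°), v₂ = (sin 0°·cos 34°, cos 0°·cos 34°, −sin 34°).
n = v₁ × v₂ = (-0.300, 0.530, 0.786) (taken with n_z > 0).
Dip δ = arctan(|n_h|/n_z) = arctan(0.609/0.786) = 37.8°.
The horizontal component of n points toward azimuth atan2(n_x, n_y) = 330°, the dip direction.

true dip 38°, dip direction 330°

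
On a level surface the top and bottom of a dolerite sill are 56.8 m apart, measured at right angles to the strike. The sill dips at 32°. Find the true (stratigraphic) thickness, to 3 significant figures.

True thickness t = w · sin(dip) = 56.8 × sin 32°
t = 56.8 × 0.5299 = 30.099 m

30.1 m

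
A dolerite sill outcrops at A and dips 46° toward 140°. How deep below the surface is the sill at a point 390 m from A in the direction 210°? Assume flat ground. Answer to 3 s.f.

The hole lies 70° from the dip direction, so the down-dip offset is 390 × cos 70° = 133.39 m.
Depth = down-dip offset × tan(dip) = 133.39 × tan 46° = 133.39 × 1.0355
Depth = 138.13 m

138 m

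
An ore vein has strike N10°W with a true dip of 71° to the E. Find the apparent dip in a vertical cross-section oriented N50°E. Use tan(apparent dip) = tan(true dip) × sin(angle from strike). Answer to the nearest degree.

68°

The section lies 60° from the strike.
tan(apparent dip) = tan 71° · sin 60° = 2.5151
apparent dip = arctan 2.5151 = 68.32°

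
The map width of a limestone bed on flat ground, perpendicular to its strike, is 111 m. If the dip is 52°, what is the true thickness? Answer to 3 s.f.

True thickness t = w · sin(dip) = 111 × sin 52°
t = 111 × 0.7880 = 87.469 m

87.5 m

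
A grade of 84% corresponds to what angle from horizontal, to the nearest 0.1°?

tan θ = 84/100 = 0.8400
θ = arctan(0.8400) = 40.03°

40.0°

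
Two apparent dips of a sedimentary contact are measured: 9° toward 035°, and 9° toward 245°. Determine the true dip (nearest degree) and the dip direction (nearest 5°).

Represent each trace as a vector plunging at its apparent dip toward its trend (east-north-up frame): v₁ = (0.567, 0.809, -0.156), v₂ = (-0.895, -0.417, -0.156).
n = v₁ × v₂ = (-0.192, 0.229, 0.488) (taken with n_z > 0).
tan δ = √(n_x²+n_y²)/n_z = 0.298/0.488, so δ = 31.5°.
Dip direction = atan2(-0.192, 0.229) = 320° (azimuth of n's horizontal projection).

true dip 31°, dip direction 320°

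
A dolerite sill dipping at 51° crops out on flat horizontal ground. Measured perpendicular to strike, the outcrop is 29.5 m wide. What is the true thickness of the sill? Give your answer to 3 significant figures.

True thickness t = w · sin(dip) = 29.5 × sin 51°
t = 29.5 × 0.7771 = 22.926 m

22.9 m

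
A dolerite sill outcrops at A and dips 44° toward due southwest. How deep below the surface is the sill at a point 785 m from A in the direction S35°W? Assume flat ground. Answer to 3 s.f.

747 m

The hole lies 10° from the dip direction, so the down-dip offset is 785 × cos 10° = 773.07 m.
Depth = down-dip offset × tan(dip) = 773.07 × tan 44° = 773.07 × 0.9657
Depth = 746.55 m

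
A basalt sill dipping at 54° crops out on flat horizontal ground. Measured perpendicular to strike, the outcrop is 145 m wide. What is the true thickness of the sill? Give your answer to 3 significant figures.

True thickness t = w · sin(dip) = 145 × sin 54°
t = 145 × 0.8090 = 117.307 m

117 m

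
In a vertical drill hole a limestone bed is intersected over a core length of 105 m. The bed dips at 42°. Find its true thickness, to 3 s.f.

78.0 m

True thickness t = h · cos(dip) = 105 × cos 42°
t = 105 × 0.7431 = 78.030 m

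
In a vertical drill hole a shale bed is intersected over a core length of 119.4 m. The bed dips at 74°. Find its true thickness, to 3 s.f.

32.9 m

True thickness t = h · cos(dip) = 119.4 × cos 74°
t = 119.4 × 0.2756 = 32.911 m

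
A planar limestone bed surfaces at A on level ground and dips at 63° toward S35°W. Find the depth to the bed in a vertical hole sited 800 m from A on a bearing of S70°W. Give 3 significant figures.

The hole lies 35° from the dip direction, so the down-dip offset is 800 × cos 35° = 655.32 m.
Depth = down-dip offset × tan(dip) = 655.32 × tan 63° = 655.32 × 1.9626
Depth = 1286.14 m

1290 m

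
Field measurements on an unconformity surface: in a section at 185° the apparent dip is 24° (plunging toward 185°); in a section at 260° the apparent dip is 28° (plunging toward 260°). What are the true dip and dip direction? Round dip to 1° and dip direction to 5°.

true dip 32°, dip direction 230°

Each apparent-dip line lies in the plane. As unit vectors (x east, y north, z up), v₁ plunges 24°→185° and v₂ plunges 28°→260°.
Cross product v₁ × v₂ gives the pole to the plane: n ∝ (-0.365, -0.316, 0.779).
True dip = arccos(n_z / |n|) = arccos(0.8500) = 31.8°.
The horizontal component of n points toward azimuth atan2(n_x, n_y) = 229°, the dip direction.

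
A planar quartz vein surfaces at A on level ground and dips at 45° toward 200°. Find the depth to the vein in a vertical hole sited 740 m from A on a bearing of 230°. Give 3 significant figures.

The hole lies 30° from the dip direction, so the down-dip offset is 740 × cos 30° = 640.86 m.
Depth = down-dip offset × tan(dip) = 640.86 × tan 45° = 640.86 × 1.0000
Depth = 640.86 m

641 m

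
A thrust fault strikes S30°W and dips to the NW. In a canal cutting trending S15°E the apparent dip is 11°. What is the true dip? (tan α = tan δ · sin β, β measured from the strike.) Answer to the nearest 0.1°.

β = acute angle between strike S30°W and section S15°E = 45°.
tan(true dip) = tan 11° / sin 45° = 0.2749
δ = arctan(0.2749) = 15.37°

15.4°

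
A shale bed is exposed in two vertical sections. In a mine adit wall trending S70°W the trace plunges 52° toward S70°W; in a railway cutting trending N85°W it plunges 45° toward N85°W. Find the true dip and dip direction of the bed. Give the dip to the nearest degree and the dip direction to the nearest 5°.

true dip 53°, dip direction 235°

The two traces are lines in the plane: v₁ = (sin 250°·cos 52°, cos 250°·cos 52°, −sin 52°), v₂ = (sin 275°·cos 45°, cos 275°·cos 45°, −sin 45°).
The plane normal is n = v₁ × v₂ ∝ (-0.197, -0.146, 0.184).
tan δ = √(n_x²+n_y²)/n_z = 0.246/0.184, so δ = 53.2°.
Dip direction = atan2(-0.197, -0.146) = 234° (azimuth of n's horizontal projection).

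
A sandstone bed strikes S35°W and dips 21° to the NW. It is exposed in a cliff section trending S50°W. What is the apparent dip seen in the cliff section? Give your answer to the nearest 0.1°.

The strike is S35°W and the section trends S50°W; the acute angle between them is β = 15°.
tan(apparent dip) = tan 21° · sin 15° = 0.0994
apparent dip = arctan 0.0994 = 5.67°

5.7°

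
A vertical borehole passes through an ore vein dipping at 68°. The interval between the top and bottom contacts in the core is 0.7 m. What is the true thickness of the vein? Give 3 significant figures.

True thickness t = h · cos(dip) = 0.7 × cos 68°
t = 0.7 × 0.3746 = 0.262 m

0.262 m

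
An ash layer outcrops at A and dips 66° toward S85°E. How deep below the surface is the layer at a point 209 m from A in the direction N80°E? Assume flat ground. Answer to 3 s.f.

453 m

The hole lies 15° from the dip direction, so the down-dip offset is 209 × cos 15° = 201.88 m.
Depth = down-dip offset × tan(dip) = 201.88 × tan 66° = 201.88 × 2.2460
Depth = 453.43 m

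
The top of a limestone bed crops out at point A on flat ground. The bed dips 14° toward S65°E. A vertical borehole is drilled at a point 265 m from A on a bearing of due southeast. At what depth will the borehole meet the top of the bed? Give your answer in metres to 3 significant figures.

62.1 m

The hole lies 20° from the dip direction, so the down-dip offset is 265 × cos 20° = 249.02 m.
Depth = down-dip offset × tan(dip) = 249.02 × tan 14° = 249.02 × 0.2493
Depth = 62.09 m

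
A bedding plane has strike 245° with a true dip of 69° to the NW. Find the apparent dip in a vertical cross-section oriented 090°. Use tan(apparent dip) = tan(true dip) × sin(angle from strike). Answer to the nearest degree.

48°

Angle between strike (245°) and section (090°): β = 25°.
tan(apparent dip) = tan 69° · sin 25° = 1.1010
apparent dip = arctan 1.1010 = 47.75°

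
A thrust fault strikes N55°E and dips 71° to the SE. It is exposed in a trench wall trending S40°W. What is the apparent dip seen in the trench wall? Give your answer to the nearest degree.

The section lies 15° from the strike.
tan α = tan 71° × sin 15° = 2.9042 × 0.2588 = 0.7517
α = arctan(0.7517) = 36.93°

37°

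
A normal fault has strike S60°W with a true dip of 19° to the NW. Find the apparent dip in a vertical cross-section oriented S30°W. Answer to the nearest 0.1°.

The section lies 30° from the strike.
tan α = tan 19° × sin 30° = 0.3443 × 0.5000 = 0.1722
apparent dip = arctan 0.1722 = 9.77°

9.8°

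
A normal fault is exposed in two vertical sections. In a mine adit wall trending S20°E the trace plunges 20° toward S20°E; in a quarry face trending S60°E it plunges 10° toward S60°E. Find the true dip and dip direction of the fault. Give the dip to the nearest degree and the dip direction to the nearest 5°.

The two traces are lines in the plane: v₁ = (sin 160°·cos 20°, cos 160°·cos 20°, −sin 20°), v₂ = (sin 120°·cos 10°, cos 120°·cos 10°, −sin 10°).
The plane normal is n = v₁ × v₂ ∝ (-0.015, -0.236, 0.595).
Dip δ = arctan(|n_h|/n_z) = arctan(0.236/0.595) = 21.7°.
Dip direction = atan2(-0.015, -0.236) = 184° (azimuth of n's horizontal projection).

true dip 22°, dip direction 185°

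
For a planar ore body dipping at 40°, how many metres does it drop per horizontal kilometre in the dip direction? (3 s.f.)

drop per km = 1000 × tan 40° = 1000 × 0.8391

839 m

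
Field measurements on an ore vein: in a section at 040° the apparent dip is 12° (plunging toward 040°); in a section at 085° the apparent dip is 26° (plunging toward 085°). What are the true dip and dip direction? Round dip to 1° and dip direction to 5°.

The two traces are lines in the plane: v₁ = (sin 40°·cos 12°, cos 40°·cos 12°, −sin 12°), v₂ = (sin 85°·cos 26°, cos 85°·cos 26°, −sin 26°).
Cross product v₁ × v₂ gives the pole to the plane: n ∝ (0.312, -0.089, 0.622).
True dip = arccos(n_z / |n|) = arccos(0.8863) = 27.6°.
The horizontal component of n points toward azimuth atan2(n_x, n_y) = 106°, the dip direction.

true dip 28°, dip direction 105°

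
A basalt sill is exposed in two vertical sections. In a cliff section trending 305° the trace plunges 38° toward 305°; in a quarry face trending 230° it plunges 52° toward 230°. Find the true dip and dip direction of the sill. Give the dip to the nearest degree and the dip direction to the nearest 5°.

true dip 54°, dip direction 250°

Represent each trace as a vector plunging at its apparent dip toward its trend (east-north-up frame): v₁ = (-0.646, 0.452, -0.616), v₂ = (-0.472, -0.396, -0.788).
Cross product v₁ × v₂ gives the pole to the plane: n ∝ (-0.600, -0.218, 0.469).
Dip δ = arctan(|n_h|/n_z) = arctan(0.638/0.469) = 53.7°.
The horizontal component of n points toward azimuth atan2(n_x, n_y) = 250°, the dip direction.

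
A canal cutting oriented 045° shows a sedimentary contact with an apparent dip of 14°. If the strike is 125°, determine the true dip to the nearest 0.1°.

14.2°

β = acute angle between strike 125° and section 045° = 80°.
tan(true dip) = tan 14° / sin 80° = 0.2532
true dip = arctan 0.2532 = 14.21°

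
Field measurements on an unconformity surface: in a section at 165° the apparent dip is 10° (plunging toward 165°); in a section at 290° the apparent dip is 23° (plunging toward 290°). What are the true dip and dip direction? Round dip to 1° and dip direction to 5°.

true dip 34°, dip direction 240°

Each apparent-dip line lies in the plane. As unit vectors (x east, y north, z up), v₁ plunges 10°→165° and v₂ plunges 23°→290°.
n = v₁ × v₂ = (-0.426, -0.250, 0.743) (taken with n_z > 0).
True dip = arccos(n_z / |n|) = arccos(0.8325) = 33.6°.
Dip direction = azimuth of (n_x, n_y) = atan2(-0.426, -0.250) = 240°.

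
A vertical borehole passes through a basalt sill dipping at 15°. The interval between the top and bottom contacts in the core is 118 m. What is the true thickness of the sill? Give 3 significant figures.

True thickness t = h · cos(dip) = 118 × cos 15°
t = 118 × 0.9659 = 113.979 m

114 m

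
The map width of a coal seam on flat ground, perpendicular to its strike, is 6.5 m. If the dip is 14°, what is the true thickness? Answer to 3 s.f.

1.57 m

True thickness t = w · sin(dip) = 6.5 × sin 14°
t = 6.5 × 0.2419 = 1.572 m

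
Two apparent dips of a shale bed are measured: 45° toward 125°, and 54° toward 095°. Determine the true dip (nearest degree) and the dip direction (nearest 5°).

Each apparent-dip line lies in the plane. As unit vectors (x east, y north, z up), v₁ plunges 45°→125° and v₂ plunges 54°→095°.
Cross product v₁ × v₂ gives the pole to the plane: n ∝ (0.292, 0.055, 0.208).
Dip δ = arctan(|n_h|/n_z) = arctan(0.297/0.208) = 55.0°.
The horizontal component of n points toward azimuth atan2(n_x, n_y) = 79°, the dip direction.

true dip 55°, dip direction 080°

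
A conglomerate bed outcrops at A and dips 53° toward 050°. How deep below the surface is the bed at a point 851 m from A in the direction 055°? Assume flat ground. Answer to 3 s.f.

1130 m

The hole lies 5° from the dip direction, so the down-dip offset is 851 × cos 5° = 847.76 m.
Depth = down-dip offset × tan(dip) = 847.76 × tan 53° = 847.76 × 1.3270
Depth = 1125.02 m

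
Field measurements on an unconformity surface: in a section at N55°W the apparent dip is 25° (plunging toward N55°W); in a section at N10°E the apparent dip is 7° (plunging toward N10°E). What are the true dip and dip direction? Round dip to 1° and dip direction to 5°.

The two traces are lines in the plane: v₁ = (sin 305°·cos 25°, cos 305°·cos 25°, −sin 25°), v₂ = (sin 10°·cos 7°, cos 10°·cos 7°, −sin 7°).
The plane normal is n = v₁ × v₂ ∝ (-0.350, 0.163, 0.815).
tan δ = √(n_x²+n_y²)/n_z = 0.386/0.815, so δ = 25.3°.
The horizontal component of n points toward azimuth atan2(n_x, n_y) = 295°, the dip direction.

true dip 25°, dip direction 295°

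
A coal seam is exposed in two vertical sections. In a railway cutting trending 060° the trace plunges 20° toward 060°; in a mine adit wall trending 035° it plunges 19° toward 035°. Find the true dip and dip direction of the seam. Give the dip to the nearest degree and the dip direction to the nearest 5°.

true dip 20°, dip direction 055°

The two traces are lines in the plane: v₁ = (sin 60°·cos 20°, cos 60°·cos 20°, −sin 20°), v₂ = (sin 35°·cos 19°, cos 35°·cos 19°, −sin 19°).
The plane normal is n = v₁ × v₂ ∝ (0.112, 0.079, 0.375).
True dip = arccos(n_z / |n|) = arccos(0.9392) = 20.1°.
Dip direction = atan2(0.112, 0.079) = 55° (azimuth of n's horizontal projection).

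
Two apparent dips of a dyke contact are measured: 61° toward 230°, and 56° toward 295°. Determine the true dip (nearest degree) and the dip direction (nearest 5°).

true dip 63°, dip direction 255°

Represent each trace as a vector plunging at its apparent dip toward its trend (east-north-up frame): v₁ = (-0.371, -0.312, -0.875), v₂ = (-0.507, 0.236, -0.829).
Cross product v₁ × v₂ gives the pole to the plane: n ∝ (-0.465, -0.135, 0.246).
True dip = arccos(n_z / |n|) = arccos(0.4524) = 63.1°.
Dip direction = atan2(-0.465, -0.135) = 254° (azimuth of n's horizontal projection).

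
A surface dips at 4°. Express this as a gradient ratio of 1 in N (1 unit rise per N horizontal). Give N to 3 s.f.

1 : N means tan θ = 1/N, so N = 1/tan 4° = 1/0.0699

1 in 14.3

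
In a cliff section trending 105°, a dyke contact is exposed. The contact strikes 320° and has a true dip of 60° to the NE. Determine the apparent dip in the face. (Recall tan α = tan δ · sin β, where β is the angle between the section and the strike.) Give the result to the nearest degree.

45°

Angle between strike (320°) and section (105°): β = 35°.
tan(apparent dip) = tan 60° · sin 35° = 0.9935
apparent dip = arctan 0.9935 = 44.81°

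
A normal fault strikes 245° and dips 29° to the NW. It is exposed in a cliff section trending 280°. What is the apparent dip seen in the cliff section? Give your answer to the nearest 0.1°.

The section lies 35° from the strike.
tan(apparent dip) = tan 29° · sin 35° = 0.3179
apparent dip = arctan 0.3179 = 17.64°

17.6°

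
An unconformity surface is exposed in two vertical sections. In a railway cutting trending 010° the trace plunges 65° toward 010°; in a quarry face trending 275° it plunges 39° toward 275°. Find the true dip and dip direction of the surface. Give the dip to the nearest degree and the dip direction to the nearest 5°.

true dip 67°, dip direction 345°

Represent each trace as a vector plunging at its apparent dip toward its trend (east-north-up frame): v₁ = (0.073, 0.416, -0.906), v₂ = (-0.774, 0.068, -0.629).
Cross product v₁ × v₂ gives the pole to the plane: n ∝ (-0.201, 0.748, 0.327).
True dip = arccos(n_z / |n|) = arccos(0.3893) = 67.1°.
Dip direction = atan2(-0.201, 0.748) = 345° (azimuth of n's horizontal projection).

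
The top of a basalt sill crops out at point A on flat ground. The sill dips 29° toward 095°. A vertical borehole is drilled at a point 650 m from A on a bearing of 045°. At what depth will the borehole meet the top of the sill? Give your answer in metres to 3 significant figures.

The hole lies 50° from the dip direction, so the down-dip offset is 650 × cos 50° = 417.81 m.
Depth = down-dip offset × tan(dip) = 417.81 × tan 29° = 417.81 × 0.5543
Depth = 231.60 m

232 m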